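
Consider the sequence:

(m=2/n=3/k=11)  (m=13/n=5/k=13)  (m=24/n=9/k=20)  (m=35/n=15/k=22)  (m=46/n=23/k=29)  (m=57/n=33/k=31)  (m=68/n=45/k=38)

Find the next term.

M: +11 each step; 2, 13, 24, 35, 46, 57, 68 → 79.
N: differences are 2, 4, 6, … (increasing by 2 each time), so 3, 5, 9, 15, 23, 33, 45 → 59.
K — alternating steps +2, +7, +2, +7, …: 11, 13, 20, 22, 29, 31, 38 → 40.
So the next term is (m=79/n=59/k=40).

(m=79/n=59/k=40)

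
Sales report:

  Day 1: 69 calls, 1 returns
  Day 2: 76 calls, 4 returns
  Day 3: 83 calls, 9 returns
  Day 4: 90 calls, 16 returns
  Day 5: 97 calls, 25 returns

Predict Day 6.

Calls: +7 each step; 69, 76, 83, 90, 97 → 104.
Returns — perfect squares: 1², 2², 3², …: 1, 4, 9, 16, 25 → 36.
So the next line is 104 calls, 36 returns.

104 calls, 36 returns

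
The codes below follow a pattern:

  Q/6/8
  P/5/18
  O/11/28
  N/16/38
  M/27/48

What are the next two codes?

Letter — letters move back 1 place in the alphabet: Q, P, O, N, M → L → K.
Second component: each term is the sum of the two before it; 6, 5, 11, 16, 27 → 43 → 70.
For the third component, +10 each step: 8, 18, 28, 38, 48 → 58 → 68.
So the next two codes are L/43/58 and K/70/68.

L/43/58 then K/70/68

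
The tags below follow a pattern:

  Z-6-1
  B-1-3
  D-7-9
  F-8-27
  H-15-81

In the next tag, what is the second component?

23

Second component: each term is the sum of the two before it, so 6, 1, 7, 8, 15 → 23.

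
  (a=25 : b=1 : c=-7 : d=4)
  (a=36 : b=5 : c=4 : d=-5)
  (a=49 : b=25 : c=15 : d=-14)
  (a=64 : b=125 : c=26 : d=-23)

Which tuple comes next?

A: perfect squares: 5², 6², 7², …; 25, 36, 49, 64 → 81.
B: 1, 5, 25, 125 → 625 (×5 each step).
C: +11 each step, so -7, 4, 15, 26 → 37.
D — −9 each step: 4, -5, -14, -23 → -32.
Combining the parts gives (a=81 : b=625 : c=37 : d=-32).

(a=81 : b=625 : c=37 : d=-32)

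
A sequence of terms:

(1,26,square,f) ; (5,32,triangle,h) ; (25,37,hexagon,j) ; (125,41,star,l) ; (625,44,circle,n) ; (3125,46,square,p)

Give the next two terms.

For the first entry, ×5 each step: 1, 5, 25, 125, 625, 3125 → 15625 → 78125.
Second entry: differences are 6, 5, 4, … (decreasing by 1 each time); 26, 32, 37, 41, 44, 46 → 47 → 47.
Shape: repeats square → triangle → hexagon → star → circle, so square, triangle, hexagon, star, circle, square → triangle → hexagon.
For the letter, letters move forward 2 places in the alphabet: f, h, j, l, n, p → r → t.
So the next two terms are (15625,47,triangle,r) and (78125,47,hexagon,t).

(15625,47,triangle,r), (78125,47,hexagon,t)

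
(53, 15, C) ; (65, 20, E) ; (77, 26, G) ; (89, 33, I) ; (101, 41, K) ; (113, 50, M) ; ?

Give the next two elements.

(125, 60, O), (137, 71, Q)

For the first component, +12 each step: 53, 65, 77, 89, 101, 113 → 125 → 137.
Second component: differences are 5, 6, 7, … (increasing by 1 each time), so 15, 20, 26, 33, 41, 50 → 60 → 71.
Letter: letters move forward 2 places in the alphabet, so C, E, G, I, K, M → O → Q.
So the next two elements are (125, 60, O) and (137, 71, Q).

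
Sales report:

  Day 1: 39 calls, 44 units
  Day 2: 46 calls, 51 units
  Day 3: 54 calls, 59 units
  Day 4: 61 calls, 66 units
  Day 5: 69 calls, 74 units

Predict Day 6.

For the calls, alternating steps +7, +8, +7, +8, …: 39, 46, 54, 61, 69 → 76.
Units: always 5 more than the calls; 44, 51, 59, 66, 74 → 81.
Combining the parts gives 76 calls, 81 units.

76 calls, 81 units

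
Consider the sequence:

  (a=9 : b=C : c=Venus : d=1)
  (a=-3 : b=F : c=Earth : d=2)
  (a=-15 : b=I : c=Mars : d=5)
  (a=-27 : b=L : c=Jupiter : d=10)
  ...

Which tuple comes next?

(a=-39 : b=O : c=Saturn : d=17)

A goes 9, -3, -15, -27 → -39 (−12 each step).
B: C, F, I, L → O (letters move forward 3 places in the alphabet).
C goes Venus, Earth, Mars, Jupiter → Saturn (runs through the planets Mercury→Neptune).
For the d, differences are 1, 3, 5, … (increasing by 2 each time): 1, 2, 5, 10 → 17.
Combining the parts gives (a=-39 : b=O : c=Saturn : d=17).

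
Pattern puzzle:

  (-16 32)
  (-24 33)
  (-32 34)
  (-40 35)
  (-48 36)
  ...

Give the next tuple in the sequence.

First slot: -16, -24, -32, -40, -48 → -56 (−8 each step).
Second slot: +1 each step, so 32, 33, 34, 35, 36 → 37.
So the next tuple is (-56 37).

(-56 37)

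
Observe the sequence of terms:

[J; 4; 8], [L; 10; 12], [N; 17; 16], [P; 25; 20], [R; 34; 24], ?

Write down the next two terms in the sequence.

[T; 44; 28], [V; 55; 32]

Letter: J, L, N, P, R → T → V (letters move forward 2 places in the alphabet).
Second value — differences are 6, 7, 8, … (increasing by 1 each time): 4, 10, 17, 25, 34 → 44 → 55.
Third value goes 8, 12, 16, 20, 24 → 28 → 32 (+4 each step).
Putting the parts together: [T; 44; 28] and then [V; 55; 32].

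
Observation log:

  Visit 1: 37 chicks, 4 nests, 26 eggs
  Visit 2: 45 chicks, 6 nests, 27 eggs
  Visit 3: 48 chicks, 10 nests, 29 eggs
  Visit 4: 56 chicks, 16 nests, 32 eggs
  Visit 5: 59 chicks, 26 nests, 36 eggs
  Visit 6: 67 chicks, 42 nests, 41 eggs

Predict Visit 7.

70 chicks, 68 nests, 47 eggs

Chicks goes 37, 45, 48, 56, 59, 67 → 70 (alternating steps +8, +3, +8, +3, …).
Nests: 4, 6, 10, 16, 26, 42 → 68 (each term is the sum of the two before it).
Eggs: differences are 1, 2, 3, … (increasing by 1 each time), so 26, 27, 29, 32, 36, 41 → 47.
Putting it together: 70 chicks, 68 nests, 47 eggs.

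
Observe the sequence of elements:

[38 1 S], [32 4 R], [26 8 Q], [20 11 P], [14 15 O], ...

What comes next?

[8 18 N]

First value goes 38, 32, 26, 20, 14 → 8 (−6 each step).
Second value: 1, 4, 8, 11, 15 → 18 (alternating steps +3, +4, +3, +4, …).
Letter: letters move back 1 place in the alphabet, so S, R, Q, P, O → N.
So the next element is [8 18 N].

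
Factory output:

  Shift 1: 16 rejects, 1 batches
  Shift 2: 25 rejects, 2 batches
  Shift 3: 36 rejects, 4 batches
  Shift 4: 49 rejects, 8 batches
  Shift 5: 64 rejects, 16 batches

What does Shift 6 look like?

81 rejects, 32 batches

Rejects: perfect squares: 4², 5², 6², …, so 16, 25, 36, 49, 64 → 81.
Batches: ×2 each step; 1, 2, 4, 8, 16 → 32.
Putting it together: 81 rejects, 32 batches.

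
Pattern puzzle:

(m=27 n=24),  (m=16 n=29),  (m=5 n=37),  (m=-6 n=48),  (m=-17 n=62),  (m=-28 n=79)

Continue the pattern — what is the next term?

For the m, −11 each step: 27, 16, 5, -6, -17, -28 → -39.
N: differences are 5, 8, 11, … (increasing by 3 each time); 24, 29, 37, 48, 62, 79 → 99.
Putting it together: (m=-39 n=99).

(m=-39 n=99)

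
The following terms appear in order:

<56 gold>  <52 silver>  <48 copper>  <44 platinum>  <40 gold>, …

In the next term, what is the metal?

silver

Metal: gold, silver, copper, platinum, gold → silver (repeats gold → silver → copper → platinum).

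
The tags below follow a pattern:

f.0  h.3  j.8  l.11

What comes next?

n.16

Letter: letters move forward 2 places in the alphabet, so f, h, j, l → n.
For the second component, alternating steps +3, +5, +3, +5, …: 0, 3, 8, 11 → 16.
Combining the parts gives n.16.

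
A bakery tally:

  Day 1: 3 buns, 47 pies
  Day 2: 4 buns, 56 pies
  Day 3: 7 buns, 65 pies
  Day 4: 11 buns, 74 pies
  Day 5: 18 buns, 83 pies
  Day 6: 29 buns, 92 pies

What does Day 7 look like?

47 buns, 101 pies

Buns: each term is the sum of the two before it, so 3, 4, 7, 11, 18, 29 → 47.
Pies goes 47, 56, 65, 74, 83, 92 → 101 (+9 each step).
Combining the parts gives 47 buns, 101 pies.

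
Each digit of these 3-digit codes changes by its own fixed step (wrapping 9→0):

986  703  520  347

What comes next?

164

First digit — −2 each step, mod 10: 9, 7, 5, 3 → 1.
For the second digit, +2 each step, mod 10: 8, 0, 2, 4 → 6.
Third digit: −3 each step, mod 10, so 6, 3, 0, 7 → 4.
Putting it together: 164.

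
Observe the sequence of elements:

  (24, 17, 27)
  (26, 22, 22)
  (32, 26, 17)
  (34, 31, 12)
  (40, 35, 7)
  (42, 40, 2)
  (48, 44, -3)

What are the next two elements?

(50, 49, -8), (56, 53, -13)

First slot: alternating steps +2, +6, +2, +6, …, so 24, 26, 32, 34, 40, 42, 48 → 50 → 56.
Second slot — alternating steps +5, +4, +5, +4, …: 17, 22, 26, 31, 35, 40, 44 → 49 → 53.
Third slot goes 27, 22, 17, 12, 7, 2, -3 → -8 → -13 (−5 each step).
Putting the parts together: (50, 49, -8) and then (56, 53, -13).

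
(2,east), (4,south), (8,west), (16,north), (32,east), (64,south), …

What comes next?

First slot: 2, 4, 8, 16, 32, 64 → 128 (×2 each step).
Direction: repeats east → south → west → north, so east, south, west, north, east, south → west.
Combining the parts gives (128,west).

(128,west)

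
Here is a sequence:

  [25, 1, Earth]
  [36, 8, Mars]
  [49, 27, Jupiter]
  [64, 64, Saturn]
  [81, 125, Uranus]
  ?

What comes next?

For the first component, perfect squares: 5², 6², 7², …: 25, 36, 49, 64, 81 → 100.
Second component goes 1, 8, 27, 64, 125 → 216 (perfect cubes: 1³, 2³, 3³, …).
Planet: runs through the planets Mercury→Neptune, so Earth, Mars, Jupiter, Saturn, Uranus → Neptune.
Combining the parts gives [100, 216, Neptune].

[100, 216, Neptune]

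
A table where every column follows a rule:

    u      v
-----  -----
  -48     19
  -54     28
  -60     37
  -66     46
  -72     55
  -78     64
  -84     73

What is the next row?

-90  82

Column u: −6 each step; -48, -54, -60, -66, -72, -78, -84 → -90.
Column v — +9 each step: 19, 28, 37, 46, 55, 64, 73 → 82.
Combining the parts gives -90  82.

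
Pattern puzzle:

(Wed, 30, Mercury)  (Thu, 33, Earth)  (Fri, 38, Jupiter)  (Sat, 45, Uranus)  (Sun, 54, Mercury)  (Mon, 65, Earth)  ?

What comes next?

(Tue, 78, Jupiter)

Day: runs through the weekdays Mon→Sun; Wed, Thu, Fri, Sat, Sun, Mon → Tue.
Second coordinate: differences are 3, 5, 7, … (increasing by 2 each time), so 30, 33, 38, 45, 54, 65 → 78.
Planet: repeats Mercury → Earth → Jupiter → Uranus, so Mercury, Earth, Jupiter, Uranus, Mercury, Earth → Jupiter.
Putting it together: (Tue, 78, Jupiter).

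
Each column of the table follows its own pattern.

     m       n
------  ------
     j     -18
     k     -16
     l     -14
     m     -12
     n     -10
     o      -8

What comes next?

Column m: j, k, l, m, n, o → p (letters move forward 1 place in the alphabet).
Column n goes -18, -16, -14, -12, -10, -8 → -6 (+2 each step).
So the next row is p  -6.

p  -6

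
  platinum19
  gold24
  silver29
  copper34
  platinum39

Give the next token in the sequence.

gold44

For the metal, repeats platinum → gold → silver → copper: platinum, gold, silver, copper, platinum → gold.
Second component: +5 each step, so 19, 24, 29, 34, 39 → 44.
So the next token is gold44.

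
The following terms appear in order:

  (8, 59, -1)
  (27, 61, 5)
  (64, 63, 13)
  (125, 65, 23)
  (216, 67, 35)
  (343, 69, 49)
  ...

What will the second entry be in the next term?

71

For the first entry, perfect cubes: 2³, 3³, 4³, …: 8, 27, 64, 125, 216, 343 → 512.
Second entry goes 59, 61, 63, 65, 67, 69 → 71 (+2 each step).
Third entry: differences are 6, 8, 10, … (increasing by 2 each time), so -1, 5, 13, 23, 35, 49 → 65.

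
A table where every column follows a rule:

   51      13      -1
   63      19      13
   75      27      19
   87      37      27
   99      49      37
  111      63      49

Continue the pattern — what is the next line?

First component: +12 each step; 51, 63, 75, 87, 99, 111 → 123.
Second component: differences are 6, 8, 10, … (increasing by 2 each time); 13, 19, 27, 37, 49, 63 → 79.
Third component: always the previous value of the second component, so -1, 13, 19, 27, 37, 49 → 63.
Putting it together: 123  79  63.

123  79  63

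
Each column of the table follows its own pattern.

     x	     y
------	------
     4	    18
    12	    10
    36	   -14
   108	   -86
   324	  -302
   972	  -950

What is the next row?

Column x: 4, 12, 36, 108, 324, 972 → 2916 (×3 each step).
Column y goes 18, 10, -14, -86, -302, -950 → -2894 (together with the column x always sums to 22).
Putting it together: 2916  -2894.

2916  -2894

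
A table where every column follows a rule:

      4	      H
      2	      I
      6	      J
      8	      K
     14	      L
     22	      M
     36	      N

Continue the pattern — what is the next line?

First component: 4, 2, 6, 8, 14, 22, 36 → 58 (each term is the sum of the two before it).
Letter: H, I, J, K, L, M, N → O (letters move forward 1 place in the alphabet).
Putting it together: 58  O.

58  O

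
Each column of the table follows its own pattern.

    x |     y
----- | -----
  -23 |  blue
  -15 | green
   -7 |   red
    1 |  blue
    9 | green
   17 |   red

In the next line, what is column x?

Column x — +8 each step: -23, -15, -7, 1, 9, 17 → 25.

25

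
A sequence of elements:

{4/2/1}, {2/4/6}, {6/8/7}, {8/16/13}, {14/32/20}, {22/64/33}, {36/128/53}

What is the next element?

{58/256/86}

First slot — each term is the sum of the two before it: 4, 2, 6, 8, 14, 22, 36 → 58.
For the second slot, ×2 each step: 2, 4, 8, 16, 32, 64, 128 → 256.
Third slot — each term is the sum of the two before it: 1, 6, 7, 13, 20, 33, 53 → 86.
So the next element is {58/256/86}.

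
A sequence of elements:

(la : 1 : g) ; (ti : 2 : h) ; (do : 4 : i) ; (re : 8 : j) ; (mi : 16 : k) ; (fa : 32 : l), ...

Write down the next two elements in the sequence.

For the note, runs through the solfège scale do→ti: la, ti, do, re, mi, fa → sol → la.
Second component: ×2 each step; 1, 2, 4, 8, 16, 32 → 64 → 128.
Letter — letters move forward 1 place in the alphabet: g, h, i, j, k, l → m → n.
Putting the parts together: (sol : 64 : m) and then (la : 128 : n).

(sol : 64 : m), (la : 128 : n)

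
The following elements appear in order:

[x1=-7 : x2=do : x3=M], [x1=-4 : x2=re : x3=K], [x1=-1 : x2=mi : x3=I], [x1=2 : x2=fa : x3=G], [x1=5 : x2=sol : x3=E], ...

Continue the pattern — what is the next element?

[x1=8 : x2=la : x3=C]

X1: +3 each step, so -7, -4, -1, 2, 5 → 8.
X2: do, re, mi, fa, sol → la (runs through the solfège scale do→ti).
For the x3, letters move back 2 places in the alphabet: M, K, I, G, E → C.
Combining the parts gives [x1=8 : x2=la : x3=C].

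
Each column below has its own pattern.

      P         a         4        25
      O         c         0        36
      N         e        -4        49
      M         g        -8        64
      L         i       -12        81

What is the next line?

K  k  -16  100

For the first letter, letters move back 1 place in the alphabet: P, O, N, M, L → K.
Second letter: letters move forward 2 places in the alphabet; a, c, e, g, i → k.
Third component — −4 each step: 4, 0, -4, -8, -12 → -16.
Fourth component — perfect squares: 5², 6², 7², …: 25, 36, 49, 64, 81 → 100.
Putting it together: K  k  -16  100.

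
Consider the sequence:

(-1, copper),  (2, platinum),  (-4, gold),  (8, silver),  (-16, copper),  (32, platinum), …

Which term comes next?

First entry — ×(-2) each step: -1, 2, -4, 8, -16, 32 → -64.
Metal goes copper, platinum, gold, silver, copper, platinum → gold (repeats copper → platinum → gold → silver).
Putting it together: (-64, gold).

(-64, gold)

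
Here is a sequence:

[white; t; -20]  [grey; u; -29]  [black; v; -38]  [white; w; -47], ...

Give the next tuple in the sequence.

Shade: repeats white → grey → black; white, grey, black, white → grey.
Letter: letters move forward 1 place in the alphabet; t, u, v, w → x.
Third entry goes -20, -29, -38, -47 → -56 (−9 each step).
Combining the parts gives [grey; x; -56].

[grey; x; -56]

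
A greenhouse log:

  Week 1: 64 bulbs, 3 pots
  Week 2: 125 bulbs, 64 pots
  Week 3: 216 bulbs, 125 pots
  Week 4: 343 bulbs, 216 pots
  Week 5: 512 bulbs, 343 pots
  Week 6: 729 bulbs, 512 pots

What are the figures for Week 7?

1000 bulbs, 729 pots

Bulbs: 64, 125, 216, 343, 512, 729 → 1000 (perfect cubes: 4³, 5³, 6³, …).
For the pots, always the previous value of the bulbs: 3, 64, 125, 216, 343, 512 → 729.
So the next row is 1000 bulbs, 729 pots.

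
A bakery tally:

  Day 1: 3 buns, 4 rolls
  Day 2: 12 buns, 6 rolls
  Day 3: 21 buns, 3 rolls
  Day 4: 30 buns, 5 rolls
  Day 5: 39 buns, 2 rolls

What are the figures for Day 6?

Buns: +9 each step; 3, 12, 21, 30, 39 → 48.
Rolls: alternating steps +2, −3, +2, −3, …; 4, 6, 3, 5, 2 → 4.
Combining the parts gives 48 buns, 4 rolls.

48 buns, 4 rolls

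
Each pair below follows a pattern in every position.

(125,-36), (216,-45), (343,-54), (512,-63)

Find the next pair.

First part — perfect cubes: 5³, 6³, 7³, …: 125, 216, 343, 512 → 729.
Second part: −9 each step; -36, -45, -54, -63 → -72.
Combining the parts gives (729,-72).

(729,-72)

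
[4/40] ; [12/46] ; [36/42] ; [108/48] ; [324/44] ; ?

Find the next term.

[972/50]

First coordinate — ×3 each step: 4, 12, 36, 108, 324 → 972.
Second coordinate: alternating steps +6, −4, +6, −4, …, so 40, 46, 42, 48, 44 → 50.
So the next term is [972/50].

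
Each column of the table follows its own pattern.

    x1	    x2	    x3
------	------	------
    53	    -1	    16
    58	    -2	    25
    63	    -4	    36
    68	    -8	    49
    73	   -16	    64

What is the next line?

78  -32  81

Column x1: 53, 58, 63, 68, 73 → 78 (+5 each step).
Column x2: ×2 each step; -1, -2, -4, -8, -16 → -32.
Column x3: 16, 25, 36, 49, 64 → 81 (perfect squares: 4², 5², 6², …).
Putting it together: 78  -32  81.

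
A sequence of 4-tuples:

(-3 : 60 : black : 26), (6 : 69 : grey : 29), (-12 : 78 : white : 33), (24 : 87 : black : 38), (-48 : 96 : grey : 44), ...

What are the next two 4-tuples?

(96 : 105 : white : 51), (-192 : 114 : black : 59)

First component goes -3, 6, -12, 24, -48 → 96 → -192 (×(-2) each step).
Second component goes 60, 69, 78, 87, 96 → 105 → 114 (+9 each step).
Shade — repeats black → grey → white: black, grey, white, black, grey → white → black.
Fourth component: differences are 3, 4, 5, … (increasing by 1 each time); 26, 29, 33, 38, 44 → 51 → 59.
Putting the parts together: (96 : 105 : white : 51) and then (-192 : 114 : black : 59).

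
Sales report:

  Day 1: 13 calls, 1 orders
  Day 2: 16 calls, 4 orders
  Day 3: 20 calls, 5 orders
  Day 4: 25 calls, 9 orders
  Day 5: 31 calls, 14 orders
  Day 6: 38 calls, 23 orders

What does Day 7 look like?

Calls goes 13, 16, 20, 25, 31, 38 → 46 (differences are 3, 4, 5, … (increasing by 1 each time)).
Orders: each term is the sum of the two before it; 1, 4, 5, 9, 14, 23 → 37.
So the next line is 46 calls, 37 orders.

46 calls, 37 orders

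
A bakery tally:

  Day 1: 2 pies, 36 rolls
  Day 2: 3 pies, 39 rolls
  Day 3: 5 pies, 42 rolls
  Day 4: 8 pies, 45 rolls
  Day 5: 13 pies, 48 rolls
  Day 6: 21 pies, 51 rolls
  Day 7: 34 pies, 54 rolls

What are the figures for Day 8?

Pies — each term is the sum of the two before it: 2, 3, 5, 8, 13, 21, 34 → 55.
Rolls — +3 each step: 36, 39, 42, 45, 48, 51, 54 → 57.
So the next line is 55 pies, 57 rolls.

55 pies, 57 rolls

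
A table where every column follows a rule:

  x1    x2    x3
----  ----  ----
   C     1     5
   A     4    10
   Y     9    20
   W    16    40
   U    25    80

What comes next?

S  36  160

Column x1 — letters move back 2 places in the alphabet, wrapping A→Z: C, A, Y, W, U → S.
Column x2: 1, 4, 9, 16, 25 → 36 (perfect squares: 1², 2², 3², …).
Column x3: 5, 10, 20, 40, 80 → 160 (×2 each step).
So the next row is S  36  160.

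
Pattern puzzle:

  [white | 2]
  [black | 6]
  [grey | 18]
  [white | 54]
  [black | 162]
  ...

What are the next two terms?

Shade — repeats white → black → grey: white, black, grey, white, black → grey → white.
For the second entry, ×3 each step: 2, 6, 18, 54, 162 → 486 → 1458.
So the next two terms are [grey | 486] and [white | 1458].

[grey | 486], [white | 1458]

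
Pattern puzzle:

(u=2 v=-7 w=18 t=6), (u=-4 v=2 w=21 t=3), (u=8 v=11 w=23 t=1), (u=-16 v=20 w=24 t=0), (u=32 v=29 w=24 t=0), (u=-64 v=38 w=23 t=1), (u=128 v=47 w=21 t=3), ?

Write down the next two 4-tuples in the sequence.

For the u, ×(-2) each step: 2, -4, 8, -16, 32, -64, 128 → -256 → 512.
V goes -7, 2, 11, 20, 29, 38, 47 → 56 → 65 (+9 each step).
W goes 18, 21, 23, 24, 24, 23, 21 → 18 → 14 (differences are 3, 2, 1, … (decreasing by 1 each time)).
T: together with the w always sums to 24; 6, 3, 1, 0, 0, 1, 3 → 6 → 10.
So the next two 4-tuples are (u=-256 v=56 w=18 t=6) and (u=512 v=65 w=14 t=10).

(u=-256 v=56 w=18 t=6), (u=512 v=65 w=14 t=10)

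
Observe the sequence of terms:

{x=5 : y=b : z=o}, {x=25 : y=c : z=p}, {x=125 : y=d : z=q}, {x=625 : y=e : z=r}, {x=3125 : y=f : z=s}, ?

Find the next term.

X: 5, 25, 125, 625, 3125 → 15625 (×5 each step).
For the y, letters move forward 1 place in the alphabet: b, c, d, e, f → g.
Z: letters move forward 1 place in the alphabet, so o, p, q, r, s → t.
Putting it together: {x=15625 : y=g : z=t}.

{x=15625 : y=g : z=t}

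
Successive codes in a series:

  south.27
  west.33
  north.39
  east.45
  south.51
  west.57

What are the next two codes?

Direction — repeats south → west → north → east: south, west, north, east, south, west → north → east.
Second component goes 27, 33, 39, 45, 51, 57 → 63 → 69 (+6 each step).
So the next two codes are north.63 and east.69.

north.63, east.69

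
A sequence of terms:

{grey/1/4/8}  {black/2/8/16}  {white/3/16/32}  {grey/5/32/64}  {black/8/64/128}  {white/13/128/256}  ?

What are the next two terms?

Shade goes grey, black, white, grey, black, white → grey → black (repeats grey → black → white).
Second value: each term is the sum of the two before it; 1, 2, 3, 5, 8, 13 → 21 → 34.
Third value — ×2 each step: 4, 8, 16, 32, 64, 128 → 256 → 512.
Fourth value — always 2 × the third value: 8, 16, 32, 64, 128, 256 → 512 → 1024.
Putting the parts together: {grey/21/256/512} and then {black/34/512/1024}.

{grey/21/256/512}, {black/34/512/1024}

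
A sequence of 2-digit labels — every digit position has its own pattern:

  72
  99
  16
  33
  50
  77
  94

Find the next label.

First digit: +2 each step, mod 10; 7, 9, 1, 3, 5, 7, 9 → 1.
For the second digit, −3 each step, mod 10: 2, 9, 6, 3, 0, 7, 4 → 1.
Putting it together: 11.

11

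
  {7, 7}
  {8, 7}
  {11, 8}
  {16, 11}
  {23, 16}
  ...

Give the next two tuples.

First entry goes 7, 8, 11, 16, 23 → 32 → 43 (differences are 1, 3, 5, … (increasing by 2 each time)).
Second entry — always the previous value of the first entry: 7, 7, 8, 11, 16 → 23 → 32.
So the next two tuples are {32, 23} and {43, 32}.

{32, 23}, {43, 32}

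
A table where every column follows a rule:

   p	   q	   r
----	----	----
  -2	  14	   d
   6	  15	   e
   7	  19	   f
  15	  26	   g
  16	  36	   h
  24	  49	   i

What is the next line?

Column p goes -2, 6, 7, 15, 16, 24 → 25 (alternating steps +8, +1, +8, +1, …).
Column q: differences are 1, 4, 7, … (increasing by 3 each time); 14, 15, 19, 26, 36, 49 → 65.
Column r: d, e, f, g, h, i → j (letters move forward 1 place in the alphabet).
Putting it together: 25  65  j.

25  65  j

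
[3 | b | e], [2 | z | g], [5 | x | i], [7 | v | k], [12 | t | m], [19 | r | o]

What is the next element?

First component: each term is the sum of the two before it; 3, 2, 5, 7, 12, 19 → 31.
First letter: letters move back 2 places in the alphabet, wrapping A→Z; b, z, x, v, t, r → p.
Second letter: letters move forward 2 places in the alphabet; e, g, i, k, m, o → q.
Putting it together: [31 | p | q].

[31 | p | q]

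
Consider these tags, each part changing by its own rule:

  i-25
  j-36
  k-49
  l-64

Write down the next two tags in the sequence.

m-81 then n-100

Letter goes i, j, k, l → m → n (letters move forward 1 place in the alphabet).
For the second component, perfect squares: 5², 6², 7², …: 25, 36, 49, 64 → 81 → 100.
Putting the parts together: m-81 and then n-100.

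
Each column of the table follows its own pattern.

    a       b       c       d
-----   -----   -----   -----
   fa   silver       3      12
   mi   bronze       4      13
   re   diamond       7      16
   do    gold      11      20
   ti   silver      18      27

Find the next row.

Column a: runs backward through the solfège scale do→ti; fa, mi, re, do, ti → la.
Column b: repeats silver → bronze → diamond → gold; silver, bronze, diamond, gold, silver → bronze.
Column c: each term is the sum of the two before it; 3, 4, 7, 11, 18 → 29.
For the column d, always 9 more than the column c: 12, 13, 16, 20, 27 → 38.
Combining the parts gives la  bronze  29  38.

la  bronze  29  38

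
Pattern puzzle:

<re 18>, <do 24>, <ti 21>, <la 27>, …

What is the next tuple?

<sol 24>

Note — runs backward through the solfège scale do→ti: re, do, ti, la → sol.
Second component — alternating steps +6, −3, +6, −3, …: 18, 24, 21, 27 → 24.
So the next tuple is <sol 24>.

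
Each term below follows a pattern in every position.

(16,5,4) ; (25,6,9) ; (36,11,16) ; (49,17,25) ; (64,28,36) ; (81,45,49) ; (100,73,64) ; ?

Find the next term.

First part: perfect squares: 4², 5², 6², …, so 16, 25, 36, 49, 64, 81, 100 → 121.
Second part: each term is the sum of the two before it; 5, 6, 11, 17, 28, 45, 73 → 118.
Third part goes 4, 9, 16, 25, 36, 49, 64 → 81 (perfect squares: 2², 3², 4², …).
Putting it together: (121,118,81).

(121,118,81)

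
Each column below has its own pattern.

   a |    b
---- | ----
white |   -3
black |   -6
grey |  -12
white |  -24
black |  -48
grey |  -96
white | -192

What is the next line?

Column a — repeats white → black → grey: white, black, grey, white, black, grey, white → black.
Column b: -3, -6, -12, -24, -48, -96, -192 → -384 (×2 each step).
Combining the parts gives black  -384.

black  -384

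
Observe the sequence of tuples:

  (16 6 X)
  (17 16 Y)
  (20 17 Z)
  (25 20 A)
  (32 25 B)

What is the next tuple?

First value: differences are 1, 3, 5, … (increasing by 2 each time); 16, 17, 20, 25, 32 → 41.
Second value: 6, 16, 17, 20, 25 → 32 (always the previous value of the first value).
Letter — letters move forward 1 place in the alphabet, wrapping Z→A: X, Y, Z, A, B → C.
Combining the parts gives (41 32 C).

(41 32 C)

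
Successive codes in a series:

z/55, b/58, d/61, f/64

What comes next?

h/67

Letter — letters move forward 2 places in the alphabet, wrapping Z→A: z, b, d, f → h.
Second component: +3 each step, so 55, 58, 61, 64 → 67.
Putting it together: h/67.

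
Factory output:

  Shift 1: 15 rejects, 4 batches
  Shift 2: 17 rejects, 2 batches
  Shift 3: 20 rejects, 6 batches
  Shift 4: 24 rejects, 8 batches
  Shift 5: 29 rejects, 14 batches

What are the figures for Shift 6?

Rejects: 15, 17, 20, 24, 29 → 35 (differences are 2, 3, 4, … (increasing by 1 each time)).
For the batches, each term is the sum of the two before it: 4, 2, 6, 8, 14 → 22.
Combining the parts gives 35 rejects, 22 batches.

35 rejects, 22 batches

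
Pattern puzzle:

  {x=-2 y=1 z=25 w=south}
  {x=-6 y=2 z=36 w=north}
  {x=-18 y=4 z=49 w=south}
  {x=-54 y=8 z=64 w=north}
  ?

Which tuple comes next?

X goes -2, -6, -18, -54 → -162 (×3 each step).
Y: ×2 each step; 1, 2, 4, 8 → 16.
Z: 25, 36, 49, 64 → 81 (perfect squares: 5², 6², 7², …).
W goes south, north, south, north → south (alternates south ↔ north).
Putting it together: {x=-162 y=16 z=81 w=south}.

{x=-162 y=16 z=81 w=south}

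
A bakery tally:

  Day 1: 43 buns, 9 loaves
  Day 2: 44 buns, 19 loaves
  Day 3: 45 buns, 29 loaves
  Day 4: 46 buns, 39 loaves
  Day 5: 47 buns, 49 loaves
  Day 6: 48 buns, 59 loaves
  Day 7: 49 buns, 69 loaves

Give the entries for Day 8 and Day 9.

Buns: +1 each step, so 43, 44, 45, 46, 47, 48, 49 → 50 → 51.
Loaves goes 9, 19, 29, 39, 49, 59, 69 → 79 → 89 (+10 each step).
So the next two lines are 50 buns, 79 loaves and 51 buns, 89 loaves.

50 buns, 79 loaves; 51 buns, 89 loaves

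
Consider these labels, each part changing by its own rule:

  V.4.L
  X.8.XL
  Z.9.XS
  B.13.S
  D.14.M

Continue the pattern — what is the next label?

Letter: letters move forward 2 places in the alphabet, wrapping Z→A; V, X, Z, B, D → F.
Second component: alternating steps +4, +1, +4, +1, …, so 4, 8, 9, 13, 14 → 18.
Size: runs through clothing sizes XS→XL; L, XL, XS, S, M → L.
Putting it together: F.18.L.

F.18.L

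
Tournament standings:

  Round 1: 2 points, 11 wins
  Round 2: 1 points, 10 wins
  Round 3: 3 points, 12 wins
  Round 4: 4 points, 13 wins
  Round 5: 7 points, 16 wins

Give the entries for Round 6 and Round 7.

Points: each term is the sum of the two before it; 2, 1, 3, 4, 7 → 11 → 18.
Wins goes 11, 10, 12, 13, 16 → 20 → 27 (always 9 more than the points).
So the next two lines are 11 points, 20 wins and 18 points, 27 wins.

11 points, 20 wins; 18 points, 27 wins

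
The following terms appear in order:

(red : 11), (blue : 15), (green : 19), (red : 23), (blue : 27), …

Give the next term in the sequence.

For the colour, repeats red → blue → green: red, blue, green, red, blue → green.
Second component goes 11, 15, 19, 23, 27 → 31 (+4 each step).
So the next term is (green : 31).

(green : 31)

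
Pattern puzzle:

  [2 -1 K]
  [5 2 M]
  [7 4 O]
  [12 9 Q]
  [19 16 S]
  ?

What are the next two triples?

[31 28 U], [50 47 W]

First coordinate: each term is the sum of the two before it, so 2, 5, 7, 12, 19 → 31 → 50.
Second coordinate: always 3 less than the first coordinate; -1, 2, 4, 9, 16 → 28 → 47.
Letter — letters move forward 2 places in the alphabet: K, M, O, Q, S → U → W.
Putting the parts together: [31 28 U] and then [50 47 W].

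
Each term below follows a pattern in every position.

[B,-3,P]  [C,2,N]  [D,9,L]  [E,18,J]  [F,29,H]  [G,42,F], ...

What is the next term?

First letter: letters move forward 1 place in the alphabet, so B, C, D, E, F, G → H.
Second component — differences are 5, 7, 9, … (increasing by 2 each time): -3, 2, 9, 18, 29, 42 → 57.
Second letter goes P, N, L, J, H, F → D (letters move back 2 places in the alphabet).
Combining the parts gives [H,57,D].

[H,57,D]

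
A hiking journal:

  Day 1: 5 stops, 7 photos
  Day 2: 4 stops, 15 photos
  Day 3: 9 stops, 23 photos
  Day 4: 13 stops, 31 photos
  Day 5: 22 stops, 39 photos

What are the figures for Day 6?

Stops: each term is the sum of the two before it, so 5, 4, 9, 13, 22 → 35.
For the photos, +8 each step: 7, 15, 23, 31, 39 → 47.
Putting it together: 35 stops, 47 photos.

35 stops, 47 photos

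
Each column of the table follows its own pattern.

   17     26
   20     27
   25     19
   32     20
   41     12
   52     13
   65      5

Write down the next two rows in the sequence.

For the first component, differences are 3, 5, 7, … (increasing by 2 each time): 17, 20, 25, 32, 41, 52, 65 → 80 → 97.
Second component: alternating steps +1, −8, +1, −8, …; 26, 27, 19, 20, 12, 13, 5 → 6 → -2.
Putting the parts together: 80  6 and then 97  -2.

80  6; 97  -2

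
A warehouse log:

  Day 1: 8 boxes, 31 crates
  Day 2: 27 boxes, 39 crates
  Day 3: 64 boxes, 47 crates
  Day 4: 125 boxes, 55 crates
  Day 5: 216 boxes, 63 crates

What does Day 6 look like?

343 boxes, 71 crates

For the boxes, perfect cubes: 2³, 3³, 4³, …: 8, 27, 64, 125, 216 → 343.
Crates: +8 each step, so 31, 39, 47, 55, 63 → 71.
Combining the parts gives 343 boxes, 71 crates.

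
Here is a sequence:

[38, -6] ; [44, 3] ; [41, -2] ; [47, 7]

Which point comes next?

First value: alternating steps +6, −3, +6, −3, …; 38, 44, 41, 47 → 44.
For the second value, alternating steps +9, −5, +9, −5, …: -6, 3, -2, 7 → 2.
Combining the parts gives [44, 2].

[44, 2]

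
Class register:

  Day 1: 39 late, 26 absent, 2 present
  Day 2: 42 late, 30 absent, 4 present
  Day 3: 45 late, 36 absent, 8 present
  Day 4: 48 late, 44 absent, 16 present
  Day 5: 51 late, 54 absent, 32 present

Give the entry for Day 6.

54 late, 66 absent, 64 present

Late — +3 each step: 39, 42, 45, 48, 51 → 54.
For the absent, differences are 4, 6, 8, … (increasing by 2 each time): 26, 30, 36, 44, 54 → 66.
Present — ×2 each step: 2, 4, 8, 16, 32 → 64.
Putting it together: 54 late, 66 absent, 64 present.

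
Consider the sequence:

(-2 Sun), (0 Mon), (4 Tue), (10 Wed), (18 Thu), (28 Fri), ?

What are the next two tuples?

(40 Sat), (54 Sun)

First part goes -2, 0, 4, 10, 18, 28 → 40 → 54 (differences are 2, 4, 6, … (increasing by 2 each time)).
Day: runs through the weekdays Mon→Sun; Sun, Mon, Tue, Wed, Thu, Fri → Sat → Sun.
So the next two tuples are (40 Sat) and (54 Sun).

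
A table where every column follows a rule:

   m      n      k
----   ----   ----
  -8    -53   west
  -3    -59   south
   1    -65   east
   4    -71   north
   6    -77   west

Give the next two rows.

Column m: differences are 5, 4, 3, … (decreasing by 1 each time); -8, -3, 1, 4, 6 → 7 → 7.
Column n: -53, -59, -65, -71, -77 → -83 → -89 (−6 each step).
Column k goes west, south, east, north, west → south → east (repeats west → south → east → north).
So the next two rows are 7  -83  south and 7  -89  east.

7  -83  south; 7  -89  east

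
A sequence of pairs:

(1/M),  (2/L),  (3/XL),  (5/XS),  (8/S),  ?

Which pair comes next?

(13/M)

First slot — each term is the sum of the two before it: 1, 2, 3, 5, 8 → 13.
For the size, runs through clothing sizes XS→XL: M, L, XL, XS, S → M.
Putting it together: (13/M).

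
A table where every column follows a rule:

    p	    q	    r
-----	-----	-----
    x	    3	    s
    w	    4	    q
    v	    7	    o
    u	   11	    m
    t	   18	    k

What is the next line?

s  29  i

Column p goes x, w, v, u, t → s (letters move back 1 place in the alphabet).
Column q: each term is the sum of the two before it; 3, 4, 7, 11, 18 → 29.
Column r goes s, q, o, m, k → i (letters move back 2 places in the alphabet).
So the next line is s  29  i.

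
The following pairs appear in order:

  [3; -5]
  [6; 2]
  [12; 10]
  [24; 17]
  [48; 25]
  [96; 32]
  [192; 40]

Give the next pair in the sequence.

[384; 47]

First component: ×2 each step; 3, 6, 12, 24, 48, 96, 192 → 384.
Second component — alternating steps +7, +8, +7, +8, …: -5, 2, 10, 17, 25, 32, 40 → 47.
Combining the parts gives [384; 47].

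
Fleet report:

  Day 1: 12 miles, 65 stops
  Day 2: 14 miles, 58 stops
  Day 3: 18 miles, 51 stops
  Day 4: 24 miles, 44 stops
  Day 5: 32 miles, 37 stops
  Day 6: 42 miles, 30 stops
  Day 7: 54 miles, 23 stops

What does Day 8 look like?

Miles: differences are 2, 4, 6, … (increasing by 2 each time), so 12, 14, 18, 24, 32, 42, 54 → 68.
Stops — −7 each step: 65, 58, 51, 44, 37, 30, 23 → 16.
Combining the parts gives 68 miles, 16 stops.

68 miles, 16 stops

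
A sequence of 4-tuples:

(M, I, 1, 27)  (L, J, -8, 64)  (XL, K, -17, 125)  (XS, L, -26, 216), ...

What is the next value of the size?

S

Size: runs through clothing sizes XS→XL; M, L, XL, XS → S.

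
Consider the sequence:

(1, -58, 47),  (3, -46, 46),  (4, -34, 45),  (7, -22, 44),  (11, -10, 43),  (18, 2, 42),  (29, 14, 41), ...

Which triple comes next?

(47, 26, 40)

First coordinate: each term is the sum of the two before it, so 1, 3, 4, 7, 11, 18, 29 → 47.
Second coordinate goes -58, -46, -34, -22, -10, 2, 14 → 26 (+12 each step).
Third coordinate: −1 each step, so 47, 46, 45, 44, 43, 42, 41 → 40.
Combining the parts gives (47, 26, 40).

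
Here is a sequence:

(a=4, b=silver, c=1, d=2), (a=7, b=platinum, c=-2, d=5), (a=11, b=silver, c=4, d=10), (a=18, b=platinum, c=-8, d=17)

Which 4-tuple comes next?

For the a, each term is the sum of the two before it: 4, 7, 11, 18 → 29.
B: silver, platinum, silver, platinum → silver (alternates silver ↔ platinum).
C — ×(-2) each step: 1, -2, 4, -8 → 16.
For the d, differences are 3, 5, 7, … (increasing by 2 each time): 2, 5, 10, 17 → 26.
Combining the parts gives (a=29, b=silver, c=16, d=26).

(a=29, b=silver, c=16, d=26)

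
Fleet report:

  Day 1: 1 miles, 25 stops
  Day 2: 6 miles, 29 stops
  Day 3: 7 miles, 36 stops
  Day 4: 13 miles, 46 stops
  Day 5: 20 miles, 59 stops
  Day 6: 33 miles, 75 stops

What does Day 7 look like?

53 miles, 94 stops

Miles: each term is the sum of the two before it; 1, 6, 7, 13, 20, 33 → 53.
For the stops, differences are 4, 7, 10, … (increasing by 3 each time): 25, 29, 36, 46, 59, 75 → 94.
Putting it together: 53 miles, 94 stops.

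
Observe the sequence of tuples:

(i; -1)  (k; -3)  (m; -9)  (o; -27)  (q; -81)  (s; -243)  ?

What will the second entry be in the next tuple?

-729

Second entry: ×3 each step, so -1, -3, -9, -27, -81, -243 → -729.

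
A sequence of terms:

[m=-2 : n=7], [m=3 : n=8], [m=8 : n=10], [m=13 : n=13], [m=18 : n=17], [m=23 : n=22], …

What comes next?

For the m, +5 each step: -2, 3, 8, 13, 18, 23 → 28.
N: 7, 8, 10, 13, 17, 22 → 28 (differences are 1, 2, 3, … (increasing by 1 each time)).
So the next term is [m=28 : n=28].

[m=28 : n=28]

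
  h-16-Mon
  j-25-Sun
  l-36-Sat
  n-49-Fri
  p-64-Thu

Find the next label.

For the letter, letters move forward 2 places in the alphabet: h, j, l, n, p → r.
Second component: perfect squares: 4², 5², 6², …; 16, 25, 36, 49, 64 → 81.
Day goes Mon, Sun, Sat, Fri, Thu → Wed (runs backward through the weekdays Mon→Sun).
Combining the parts gives r-81-Wed.

r-81-Wed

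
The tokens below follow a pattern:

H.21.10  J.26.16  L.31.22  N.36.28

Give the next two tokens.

P.41.34, R.46.40

Letter: letters move forward 2 places in the alphabet, so H, J, L, N → P → R.
Second component: +5 each step; 21, 26, 31, 36 → 41 → 46.
Third component: 10, 16, 22, 28 → 34 → 40 (+6 each step).
So the next two tokens are P.41.34 and R.46.40.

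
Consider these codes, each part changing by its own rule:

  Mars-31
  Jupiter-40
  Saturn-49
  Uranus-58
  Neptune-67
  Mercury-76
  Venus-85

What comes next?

For the planet, runs through the planets Mercury→Neptune: Mars, Jupiter, Saturn, Uranus, Neptune, Mercury, Venus → Earth.
Second component — +9 each step: 31, 40, 49, 58, 67, 76, 85 → 94.
So the next code is Earth-94.

Earth-94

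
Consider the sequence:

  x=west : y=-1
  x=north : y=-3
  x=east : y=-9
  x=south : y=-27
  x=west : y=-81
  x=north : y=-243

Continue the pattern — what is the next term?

For the x, repeats west → north → east → south: west, north, east, south, west, north → east.
For the y, ×3 each step: -1, -3, -9, -27, -81, -243 → -729.
So the next term is x=east : y=-729.

x=east : y=-729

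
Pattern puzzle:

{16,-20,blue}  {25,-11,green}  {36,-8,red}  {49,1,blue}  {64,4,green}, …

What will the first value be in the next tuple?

First value — perfect squares: 4², 5², 6², …: 16, 25, 36, 49, 64 → 81.

81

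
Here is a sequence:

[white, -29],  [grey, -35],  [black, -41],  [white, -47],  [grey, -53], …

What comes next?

Shade: white, grey, black, white, grey → black (repeats white → grey → black).
Second slot: -29, -35, -41, -47, -53 → -59 (−6 each step).
So the next point is [black, -59].

[black, -59]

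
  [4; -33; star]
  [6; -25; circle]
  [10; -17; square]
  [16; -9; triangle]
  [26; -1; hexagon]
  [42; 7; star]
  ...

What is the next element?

First part goes 4, 6, 10, 16, 26, 42 → 68 (each term is the sum of the two before it).
Second part: +8 each step, so -33, -25, -17, -9, -1, 7 → 15.
Shape: repeats star → circle → square → triangle → hexagon; star, circle, square, triangle, hexagon, star → circle.
Combining the parts gives [68; 15; circle].

[68; 15; circle]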